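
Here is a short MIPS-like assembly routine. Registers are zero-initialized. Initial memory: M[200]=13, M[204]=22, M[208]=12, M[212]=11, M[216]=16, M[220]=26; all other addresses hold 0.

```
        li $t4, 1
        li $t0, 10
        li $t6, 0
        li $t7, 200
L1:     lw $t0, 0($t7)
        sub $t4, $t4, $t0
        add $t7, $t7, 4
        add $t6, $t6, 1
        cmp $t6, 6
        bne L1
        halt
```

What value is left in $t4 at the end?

li $t4, 1 → $t4=1
li $t0, 10 → $t0=10
li $t6, 0 → $t6=0
li $t7, 200 → $t7=200
lw $t0, 0($t7) → $t0=M[200]=13
sub $t4, $t4, $t0 → $t4=1-13=-12
add $t7, $t7, 4 → $t7=200+4=204
add $t6, $t6, 1 → $t6=0+1=1
cmp $t6, 6  (cmp 1,6)
bne L1: taken
lw $t0, 0($t7) → $t0=M[204]=22
sub $t4, $t4, $t0 → $t4=(-12)-22=-34
add $t7, $t7, 4 → $t7=204+4=208
add $t6, $t6, 1 → $t6=1+1=2
cmp $t6, 6  (cmp 2,6)
bne L1: taken
lw $t0, 0($t7) → $t0=M[208]=12
sub $t4, $t4, $t0 → $t4=(-34)-12=-46
add $t7, $t7, 4 → $t7=208+4=212
add $t6, $t6, 1 → $t6=2+1=3
cmp $t6, 6  (cmp 3,6)
bne L1: taken
lw $t0, 0($t7) → $t0=M[212]=11
sub $t4, $t4, $t0 → $t4=(-46)-11=-57
add $t7, $t7, 4 → $t7=212+4=216
add $t6, $t6, 1 → $t6=3+1=4
cmp $t6, 6  (cmp 4,6)
bne L1: taken
lw $t0, 0($t7) → $t0=M[216]=16
sub $t4, $t4, $t0 → $t4=(-57)-16=-73
add $t7, $t7, 4 → $t7=216+4=220
add $t6, $t6, 1 → $t6=4+1=5
cmp $t6, 6  (cmp 5,6)
bne L1: taken
lw $t0, 0($t7) → $t0=M[220]=26
sub $t4, $t4, $t0 → $t4=(-73)-26=-99
add $t7, $t7, 4 → $t7=220+4=224
add $t6, $t6, 1 → $t6=5+1=6
cmp $t6, 6  (cmp 6,6)
bne L1: not taken
halt.

-99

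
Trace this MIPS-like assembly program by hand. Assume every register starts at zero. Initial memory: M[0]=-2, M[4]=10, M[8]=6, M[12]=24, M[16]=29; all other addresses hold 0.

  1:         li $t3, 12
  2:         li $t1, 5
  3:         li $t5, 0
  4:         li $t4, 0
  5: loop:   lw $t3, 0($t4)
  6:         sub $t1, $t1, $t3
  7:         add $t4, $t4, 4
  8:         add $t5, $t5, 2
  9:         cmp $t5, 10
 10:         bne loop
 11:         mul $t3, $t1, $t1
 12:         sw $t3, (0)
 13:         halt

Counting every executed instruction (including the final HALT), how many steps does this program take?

37

$t3=12
$t1=5
$t5=0
$t4=0
$t3=M[0]=-2
$t1=5-(-2)=7
$t4=0+4=4
$t5=0+2=2
cmp $t5, 10  (cmp 2,10)
bne loop: taken
$t3=M[4]=10
$t1=7-10=-3
$t4=4+4=8
$t5=2+2=4
cmp $t5, 10  (cmp 4,10)
bne loop: taken
$t3=M[8]=6
$t1=(-3)-6=-9
$t4=8+4=12
$t5=4+2=6
cmp $t5, 10  (cmp 6,10)
bne loop: taken
$t3=M[12]=24
$t1=(-9)-24=-33
$t4=12+4=16
$t5=6+2=8
cmp $t5, 10  (cmp 8,10)
bne loop: taken
$t3=M[16]=29
$t1=(-33)-29=-62
$t4=16+4=20
$t5=8+2=10
cmp $t5, 10  (cmp 10,10)
bne loop: not taken
$t3=(-62)*(-62)=3844
sw $t3, (0) → M[0]=3844
halt.
Total executed instructions: 37.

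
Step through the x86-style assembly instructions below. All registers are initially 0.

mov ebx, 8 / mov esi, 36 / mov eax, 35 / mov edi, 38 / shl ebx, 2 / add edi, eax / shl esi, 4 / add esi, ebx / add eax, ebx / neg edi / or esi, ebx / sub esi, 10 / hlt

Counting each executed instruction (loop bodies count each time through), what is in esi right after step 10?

608

ebx=8
esi=36
eax=35
edi=38
ebx=8<<2=32
edi=38+35=73
esi=36<<4=576
esi=576+32=608
eax=35+32=67
edi=-(73)=-73
After step 10: esi = 608.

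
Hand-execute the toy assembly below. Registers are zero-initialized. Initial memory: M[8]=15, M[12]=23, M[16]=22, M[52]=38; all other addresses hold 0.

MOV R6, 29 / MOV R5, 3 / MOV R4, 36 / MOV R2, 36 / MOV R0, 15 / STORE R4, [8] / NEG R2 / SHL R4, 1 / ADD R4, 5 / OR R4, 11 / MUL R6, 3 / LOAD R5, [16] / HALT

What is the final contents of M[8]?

36

after MOV R6, 29: R6=29
after MOV R5, 3: R5=3
after MOV R4, 36: R4=36
after MOV R2, 36: R2=36
after MOV R0, 15: R0=15
STORE R4, [8] → M[8]=36
after NEG R2: R2=-(36)=-36
after SHL R4, 1: R4=36<<1=72
after ADD R4, 5: R4=72+5=77
after OR R4, 11: R4=77|11=79
after MUL R6, 3: R6=29*3=87
after LOAD R5, [16]: R5=M[16]=22
halt.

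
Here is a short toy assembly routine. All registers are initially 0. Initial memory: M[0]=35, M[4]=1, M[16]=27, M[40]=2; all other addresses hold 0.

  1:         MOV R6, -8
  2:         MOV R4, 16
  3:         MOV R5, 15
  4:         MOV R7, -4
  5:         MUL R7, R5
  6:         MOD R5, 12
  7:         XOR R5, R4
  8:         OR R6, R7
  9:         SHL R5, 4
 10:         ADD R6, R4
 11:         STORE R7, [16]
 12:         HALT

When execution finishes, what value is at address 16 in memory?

-60

R6=-8
R4=16
R5=15
R7=-4
R7=(-4)*15=-60
R5=15%12=3
R5=3^16=19
R6=(-8)|(-60)=-4
R5=19<<4=304
R6=(-4)+16=12
STORE R7, [16] → M[16]=-60
halt.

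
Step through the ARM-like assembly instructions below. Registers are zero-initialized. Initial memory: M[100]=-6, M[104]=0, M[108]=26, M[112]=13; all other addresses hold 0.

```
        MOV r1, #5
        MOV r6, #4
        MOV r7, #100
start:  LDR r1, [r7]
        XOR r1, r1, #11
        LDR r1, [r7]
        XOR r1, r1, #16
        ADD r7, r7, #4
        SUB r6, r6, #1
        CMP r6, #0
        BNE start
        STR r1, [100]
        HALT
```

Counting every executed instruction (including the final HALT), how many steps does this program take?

r1=5
r6=4
r7=100
r1=M[100]=-6
r1=(-6)^11=-15
r1=M[100]=-6
r1=(-6)^16=-22
r7=100+4=104
r6=4-1=3
CMP r6, #0  (cmp 3,0)
BNE start: taken
r1=M[104]=0
r1=0^11=11
r1=M[104]=0
r1=0^16=16
r7=104+4=108
r6=3-1=2
CMP r6, #0  (cmp 2,0)
BNE start: taken
r1=M[108]=26
r1=26^11=17
r1=M[108]=26
r1=26^16=10
r7=108+4=112
r6=2-1=1
CMP r6, #0  (cmp 1,0)
BNE start: taken
r1=M[112]=13
r1=13^11=6
r1=M[112]=13
r1=13^16=29
r7=112+4=116
r6=1-1=0
CMP r6, #0  (cmp 0,0)
BNE start: not taken
STR r1, [100] → M[100]=29
halt.
Total executed instructions: 37.

37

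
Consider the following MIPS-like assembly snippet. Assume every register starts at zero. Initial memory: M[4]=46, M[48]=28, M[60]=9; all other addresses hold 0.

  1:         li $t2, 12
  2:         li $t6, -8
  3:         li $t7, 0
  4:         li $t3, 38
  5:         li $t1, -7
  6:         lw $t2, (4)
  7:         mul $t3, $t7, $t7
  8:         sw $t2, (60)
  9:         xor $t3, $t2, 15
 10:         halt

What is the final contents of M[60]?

46

after li $t2, 12: $t2=12
after li $t6, -8: $t6=-8
after li $t7, 0: $t7=0
after li $t3, 38: $t3=38
after li $t1, -7: $t1=-7
after lw $t2, (4): $t2=M[4]=46
after mul $t3, $t7, $t7: $t3=0*0=0
sw $t2, (60) → M[60]=46
after xor $t3, $t2, 15: $t3=46^15=33
halt.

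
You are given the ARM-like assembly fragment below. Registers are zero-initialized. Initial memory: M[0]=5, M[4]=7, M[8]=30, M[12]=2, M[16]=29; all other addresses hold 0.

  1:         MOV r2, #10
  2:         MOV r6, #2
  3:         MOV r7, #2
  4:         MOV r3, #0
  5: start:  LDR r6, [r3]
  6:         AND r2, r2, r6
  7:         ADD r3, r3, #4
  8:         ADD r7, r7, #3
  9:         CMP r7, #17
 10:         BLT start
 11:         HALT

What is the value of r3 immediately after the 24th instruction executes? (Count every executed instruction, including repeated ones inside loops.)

MOV r2, #10 → r2=10
MOV r6, #2 → r6=2
MOV r7, #2 → r7=2
MOV r3, #0 → r3=0
LDR r6, [r3] → r6=M[0]=5
AND r2, r2, r6 → r2=10&5=0
ADD r3, r3, #4 → r3=0+4=4
ADD r7, r7, #3 → r7=2+3=5
CMP r7, #17  (cmp 5,17)
BLT start: taken
LDR r6, [r3] → r6=M[4]=7
AND r2, r2, r6 → r2=0&7=0
ADD r3, r3, #4 → r3=4+4=8
ADD r7, r7, #3 → r7=5+3=8
CMP r7, #17  (cmp 8,17)
BLT start: taken
LDR r6, [r3] → r6=M[8]=30
AND r2, r2, r6 → r2=0&30=0
ADD r3, r3, #4 → r3=8+4=12
ADD r7, r7, #3 → r7=8+3=11
CMP r7, #17  (cmp 11,17)
BLT start: taken
LDR r6, [r3] → r6=M[12]=2
AND r2, r2, r6 → r2=0&2=0
After step 24: r3 = 12.

12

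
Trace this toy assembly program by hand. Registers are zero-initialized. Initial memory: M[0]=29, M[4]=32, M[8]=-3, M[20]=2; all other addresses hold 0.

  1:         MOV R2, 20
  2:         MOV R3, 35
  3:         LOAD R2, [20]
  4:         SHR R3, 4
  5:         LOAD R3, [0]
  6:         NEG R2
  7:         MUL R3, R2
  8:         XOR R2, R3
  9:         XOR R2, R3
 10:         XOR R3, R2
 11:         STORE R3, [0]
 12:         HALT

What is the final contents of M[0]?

56

after MOV R2, 20: R2=20
after MOV R3, 35: R3=35
after LOAD R2, [20]: R2=M[20]=2
after SHR R3, 4: R3=35>>4=2
after LOAD R3, [0]: R3=M[0]=29
after NEG R2: R2=-(2)=-2
after MUL R3, R2: R3=29*(-2)=-58
after XOR R2, R3: R2=(-2)^(-58)=56
after XOR R2, R3: R2=56^(-58)=-2
after XOR R3, R2: R3=(-58)^(-2)=56
STORE R3, [0] → M[0]=56
halt.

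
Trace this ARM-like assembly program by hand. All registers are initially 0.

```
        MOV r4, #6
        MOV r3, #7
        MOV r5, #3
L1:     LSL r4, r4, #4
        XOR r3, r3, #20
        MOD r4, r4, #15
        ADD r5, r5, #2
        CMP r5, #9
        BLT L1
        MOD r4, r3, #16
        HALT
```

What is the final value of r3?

19

r4=6
r3=7
r5=3
r4=6<<4=96
r3=7^20=19
r4=96%15=6
r5=3+2=5
CMP r5, #9  (cmp 5,9)
BLT L1: taken
r4=6<<4=96
r3=19^20=7
r4=96%15=6
r5=5+2=7
CMP r5, #9  (cmp 7,9)
BLT L1: taken
r4=6<<4=96
r3=7^20=19
r4=96%15=6
r5=7+2=9
CMP r5, #9  (cmp 9,9)
BLT L1: not taken
r4=19%16=3
halt.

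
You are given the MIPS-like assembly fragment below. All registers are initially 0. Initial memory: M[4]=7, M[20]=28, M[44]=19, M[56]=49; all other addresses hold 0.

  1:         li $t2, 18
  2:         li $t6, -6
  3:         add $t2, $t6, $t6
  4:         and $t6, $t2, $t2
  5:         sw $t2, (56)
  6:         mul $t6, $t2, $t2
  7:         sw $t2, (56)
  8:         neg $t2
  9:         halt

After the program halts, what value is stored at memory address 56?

-12

li $t2, 18 → $t2=18
li $t6, -6 → $t6=-6
add $t2, $t6, $t6 → $t2=(-6)+(-6)=-12
and $t6, $t2, $t2 → $t6=(-12)&(-12)=-12
sw $t2, (56) → M[56]=-12
mul $t6, $t2, $t2 → $t6=(-12)*(-12)=144
sw $t2, (56) → M[56]=-12
neg $t2 → $t2=-(-12)=12
halt.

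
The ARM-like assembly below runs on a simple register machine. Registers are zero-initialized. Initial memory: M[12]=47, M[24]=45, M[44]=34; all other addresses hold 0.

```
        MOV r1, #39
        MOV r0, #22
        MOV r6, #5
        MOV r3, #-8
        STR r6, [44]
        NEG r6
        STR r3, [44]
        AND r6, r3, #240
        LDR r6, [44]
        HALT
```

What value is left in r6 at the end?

-8

MOV r1, #39 → r1=39
MOV r0, #22 → r0=22
MOV r6, #5 → r6=5
MOV r3, #-8 → r3=-8
STR r6, [44] → M[44]=5
NEG r6 → r6=-(5)=-5
STR r3, [44] → M[44]=-8
AND r6, r3, #240 → r6=(-8)&240=240
LDR r6, [44] → r6=M[44]=-8
halt.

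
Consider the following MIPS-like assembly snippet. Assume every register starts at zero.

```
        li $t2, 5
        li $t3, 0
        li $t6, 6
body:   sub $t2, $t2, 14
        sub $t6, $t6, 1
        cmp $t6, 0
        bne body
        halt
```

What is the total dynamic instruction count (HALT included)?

after li $t2, 5: $t2=5
after li $t3, 0: $t3=0
after li $t6, 6: $t6=6
after sub $t2, $t2, 14: $t2=5-14=-9
after sub $t6, $t6, 1: $t6=6-1=5
cmp $t6, 0  (cmp 5,0)
bne body: taken
after sub $t2, $t2, 14: $t2=(-9)-14=-23
after sub $t6, $t6, 1: $t6=5-1=4
cmp $t6, 0  (cmp 4,0)
bne body: taken
after sub $t2, $t2, 14: $t2=(-23)-14=-37
after sub $t6, $t6, 1: $t6=4-1=3
cmp $t6, 0  (cmp 3,0)
bne body: taken
after sub $t2, $t2, 14: $t2=(-37)-14=-51
after sub $t6, $t6, 1: $t6=3-1=2
cmp $t6, 0  (cmp 2,0)
bne body: taken
after sub $t2, $t2, 14: $t2=(-51)-14=-65
after sub $t6, $t6, 1: $t6=2-1=1
cmp $t6, 0  (cmp 1,0)
bne body: taken
after sub $t2, $t2, 14: $t2=(-65)-14=-79
after sub $t6, $t6, 1: $t6=1-1=0
cmp $t6, 0  (cmp 0,0)
bne body: not taken
halt.
Total executed instructions: 28.

28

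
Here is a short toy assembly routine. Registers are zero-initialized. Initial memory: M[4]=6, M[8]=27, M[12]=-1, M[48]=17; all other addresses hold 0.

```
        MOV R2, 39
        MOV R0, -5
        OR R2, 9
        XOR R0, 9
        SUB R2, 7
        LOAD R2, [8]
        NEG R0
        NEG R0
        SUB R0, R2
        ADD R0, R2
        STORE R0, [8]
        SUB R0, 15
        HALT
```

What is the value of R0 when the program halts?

-29

after MOV R2, 39: R2=39
after MOV R0, -5: R0=-5
after OR R2, 9: R2=39|9=47
after XOR R0, 9: R0=(-5)^9=-14
after SUB R2, 7: R2=47-7=40
after LOAD R2, [8]: R2=M[8]=27
after NEG R0: R0=-(-14)=14
after NEG R0: R0=-(14)=-14
after SUB R0, R2: R0=(-14)-27=-41
after ADD R0, R2: R0=(-41)+27=-14
STORE R0, [8] → M[8]=-14
after SUB R0, 15: R0=(-14)-15=-29
halt.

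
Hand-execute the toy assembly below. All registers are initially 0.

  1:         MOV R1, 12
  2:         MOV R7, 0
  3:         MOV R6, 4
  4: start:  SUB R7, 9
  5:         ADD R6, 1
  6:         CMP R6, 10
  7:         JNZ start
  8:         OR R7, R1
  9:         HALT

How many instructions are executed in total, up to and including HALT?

after MOV R1, 12: R1=12
after MOV R7, 0: R7=0
after MOV R6, 4: R6=4
after SUB R7, 9: R7=0-9=-9
after ADD R6, 1: R6=4+1=5
CMP R6, 10  (cmp 5,10)
JNZ start: taken
after SUB R7, 9: R7=(-9)-9=-18
after ADD R6, 1: R6=5+1=6
CMP R6, 10  (cmp 6,10)
JNZ start: taken
after SUB R7, 9: R7=(-18)-9=-27
after ADD R6, 1: R6=6+1=7
CMP R6, 10  (cmp 7,10)
JNZ start: taken
after SUB R7, 9: R7=(-27)-9=-36
after ADD R6, 1: R6=7+1=8
CMP R6, 10  (cmp 8,10)
JNZ start: taken
after SUB R7, 9: R7=(-36)-9=-45
after ADD R6, 1: R6=8+1=9
CMP R6, 10  (cmp 9,10)
JNZ start: taken
after SUB R7, 9: R7=(-45)-9=-54
after ADD R6, 1: R6=9+1=10
CMP R6, 10  (cmp 10,10)
JNZ start: not taken
after OR R7, R1: R7=(-54)|12=-50
halt.
Total executed instructions: 29.

29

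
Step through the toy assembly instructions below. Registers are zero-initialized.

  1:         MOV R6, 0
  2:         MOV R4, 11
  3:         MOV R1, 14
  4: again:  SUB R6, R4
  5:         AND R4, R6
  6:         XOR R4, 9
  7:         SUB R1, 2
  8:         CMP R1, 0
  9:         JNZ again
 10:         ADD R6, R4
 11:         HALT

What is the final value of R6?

-39

R6=0
R4=11
R1=14
R6=0-11=-11
R4=11&(-11)=1
R4=1^9=8
R1=14-2=12
CMP R1, 0  (cmp 12,0)
JNZ again: taken
R6=(-11)-8=-19
R4=8&(-19)=8
R4=8^9=1
R1=12-2=10
CMP R1, 0  (cmp 10,0)
JNZ again: taken
R6=(-19)-1=-20
R4=1&(-20)=0
R4=0^9=9
R1=10-2=8
CMP R1, 0  (cmp 8,0)
JNZ again: taken
R6=(-20)-9=-29
R4=9&(-29)=1
R4=1^9=8
R1=8-2=6
CMP R1, 0  (cmp 6,0)
JNZ again: taken
R6=(-29)-8=-37
R4=8&(-37)=8
R4=8^9=1
R1=6-2=4
CMP R1, 0  (cmp 4,0)
JNZ again: taken
R6=(-37)-1=-38
R4=1&(-38)=0
R4=0^9=9
R1=4-2=2
CMP R1, 0  (cmp 2,0)
JNZ again: taken
R6=(-38)-9=-47
R4=9&(-47)=1
R4=1^9=8
R1=2-2=0
CMP R1, 0  (cmp 0,0)
JNZ again: not taken
R6=(-47)+8=-39
halt.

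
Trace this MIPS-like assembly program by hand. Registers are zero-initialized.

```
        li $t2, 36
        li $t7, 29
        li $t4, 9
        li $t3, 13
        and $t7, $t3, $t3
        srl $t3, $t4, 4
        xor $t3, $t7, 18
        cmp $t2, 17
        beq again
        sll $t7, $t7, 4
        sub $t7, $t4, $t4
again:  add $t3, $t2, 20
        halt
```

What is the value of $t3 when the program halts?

56

li $t2, 36 → $t2=36
li $t7, 29 → $t7=29
li $t4, 9 → $t4=9
li $t3, 13 → $t3=13
and $t7, $t3, $t3 → $t7=13&13=13
srl $t3, $t4, 4 → $t3=9>>4=0
xor $t3, $t7, 18 → $t3=13^18=31
cmp $t2, 17  (cmp 36,17)
beq again: not taken
sll $t7, $t7, 4 → $t7=13<<4=208
sub $t7, $t4, $t4 → $t7=9-9=0
add $t3, $t2, 20 → $t3=36+20=56
halt.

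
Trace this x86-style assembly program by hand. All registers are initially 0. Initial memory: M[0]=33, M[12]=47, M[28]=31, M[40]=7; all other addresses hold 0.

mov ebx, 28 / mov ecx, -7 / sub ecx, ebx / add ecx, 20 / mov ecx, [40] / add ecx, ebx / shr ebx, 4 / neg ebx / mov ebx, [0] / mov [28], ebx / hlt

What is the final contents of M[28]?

mov ebx, 28 → ebx=28
mov ecx, -7 → ecx=-7
sub ecx, ebx → ecx=(-7)-28=-35
add ecx, 20 → ecx=(-35)+20=-15
mov ecx, [40] → ecx=M[40]=7
add ecx, ebx → ecx=7+28=35
shr ebx, 4 → ebx=28>>4=1
neg ebx → ebx=-(1)=-1
mov ebx, [0] → ebx=M[0]=33
mov [28], ebx → M[28]=33
halt.

33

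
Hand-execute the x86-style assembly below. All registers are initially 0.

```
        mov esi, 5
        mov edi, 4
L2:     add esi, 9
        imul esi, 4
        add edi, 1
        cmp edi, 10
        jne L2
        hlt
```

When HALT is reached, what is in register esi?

after mov esi, 5: esi=5
after mov edi, 4: edi=4
after add esi, 9: esi=5+9=14
after imul esi, 4: esi=14*4=56
after add edi, 1: edi=4+1=5
cmp edi, 10  (cmp 5,10)
jne L2: taken
after add esi, 9: esi=56+9=65
after imul esi, 4: esi=65*4=260
after add edi, 1: edi=5+1=6
cmp edi, 10  (cmp 6,10)
jne L2: taken
after add esi, 9: esi=260+9=269
after imul esi, 4: esi=269*4=1076
after add edi, 1: edi=6+1=7
cmp edi, 10  (cmp 7,10)
jne L2: taken
after add esi, 9: esi=1076+9=1085
after imul esi, 4: esi=1085*4=4340
after add edi, 1: edi=7+1=8
cmp edi, 10  (cmp 8,10)
jne L2: taken
after add esi, 9: esi=4340+9=4349
after imul esi, 4: esi=4349*4=17396
after add edi, 1: edi=8+1=9
cmp edi, 10  (cmp 9,10)
jne L2: taken
after add esi, 9: esi=17396+9=17405
after imul esi, 4: esi=17405*4=69620
after add edi, 1: edi=9+1=10
cmp edi, 10  (cmp 10,10)
jne L2: not taken
halt.

69620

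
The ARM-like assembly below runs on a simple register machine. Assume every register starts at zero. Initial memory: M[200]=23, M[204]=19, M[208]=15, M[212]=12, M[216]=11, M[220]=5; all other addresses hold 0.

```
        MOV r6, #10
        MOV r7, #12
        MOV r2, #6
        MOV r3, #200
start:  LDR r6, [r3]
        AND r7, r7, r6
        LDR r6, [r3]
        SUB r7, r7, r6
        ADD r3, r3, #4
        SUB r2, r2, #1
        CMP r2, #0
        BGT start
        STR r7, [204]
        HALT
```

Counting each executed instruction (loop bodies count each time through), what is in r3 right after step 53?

224

MOV r6, #10 → r6=10
MOV r7, #12 → r7=12
MOV r2, #6 → r2=6
MOV r3, #200 → r3=200
LDR r6, [r3] → r6=M[200]=23
AND r7, r7, r6 → r7=12&23=4
LDR r6, [r3] → r6=M[200]=23
SUB r7, r7, r6 → r7=4-23=-19
ADD r3, r3, #4 → r3=200+4=204
SUB r2, r2, #1 → r2=6-1=5
CMP r2, #0  (cmp 5,0)
BGT start: taken
LDR r6, [r3] → r6=M[204]=19
AND r7, r7, r6 → r7=(-19)&19=1
LDR r6, [r3] → r6=M[204]=19
SUB r7, r7, r6 → r7=1-19=-18
ADD r3, r3, #4 → r3=204+4=208
SUB r2, r2, #1 → r2=5-1=4
CMP r2, #0  (cmp 4,0)
BGT start: taken
LDR r6, [r3] → r6=M[208]=15
AND r7, r7, r6 → r7=(-18)&15=14
LDR r6, [r3] → r6=M[208]=15
SUB r7, r7, r6 → r7=14-15=-1
ADD r3, r3, #4 → r3=208+4=212
SUB r2, r2, #1 → r2=4-1=3
CMP r2, #0  (cmp 3,0)
BGT start: taken
LDR r6, [r3] → r6=M[212]=12
AND r7, r7, r6 → r7=(-1)&12=12
LDR r6, [r3] → r6=M[212]=12
SUB r7, r7, r6 → r7=12-12=0
ADD r3, r3, #4 → r3=212+4=216
SUB r2, r2, #1 → r2=3-1=2
CMP r2, #0  (cmp 2,0)
BGT start: taken
LDR r6, [r3] → r6=M[216]=11
AND r7, r7, r6 → r7=0&11=0
LDR r6, [r3] → r6=M[216]=11
SUB r7, r7, r6 → r7=0-11=-11
ADD r3, r3, #4 → r3=216+4=220
SUB r2, r2, #1 → r2=2-1=1
CMP r2, #0  (cmp 1,0)
BGT start: taken
LDR r6, [r3] → r6=M[220]=5
AND r7, r7, r6 → r7=(-11)&5=5
LDR r6, [r3] → r6=M[220]=5
SUB r7, r7, r6 → r7=5-5=0
ADD r3, r3, #4 → r3=220+4=224
SUB r2, r2, #1 → r2=1-1=0
CMP r2, #0  (cmp 0,0)
BGT start: not taken
STR r7, [204] → M[204]=0
After step 53: r3 = 224.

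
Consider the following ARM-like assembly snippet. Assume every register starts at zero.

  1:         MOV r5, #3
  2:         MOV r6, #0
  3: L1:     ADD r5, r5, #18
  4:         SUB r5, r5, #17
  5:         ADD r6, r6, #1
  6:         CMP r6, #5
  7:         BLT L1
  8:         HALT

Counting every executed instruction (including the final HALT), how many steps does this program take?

28

r5=3
r6=0
r5=3+18=21
r5=21-17=4
r6=0+1=1
CMP r6, #5  (cmp 1,5)
BLT L1: taken
r5=4+18=22
r5=22-17=5
r6=1+1=2
CMP r6, #5  (cmp 2,5)
BLT L1: taken
r5=5+18=23
r5=23-17=6
r6=2+1=3
CMP r6, #5  (cmp 3,5)
BLT L1: taken
r5=6+18=24
r5=24-17=7
r6=3+1=4
CMP r6, #5  (cmp 4,5)
BLT L1: taken
r5=7+18=25
r5=25-17=8
r6=4+1=5
CMP r6, #5  (cmp 5,5)
BLT L1: not taken
halt.
Total executed instructions: 28.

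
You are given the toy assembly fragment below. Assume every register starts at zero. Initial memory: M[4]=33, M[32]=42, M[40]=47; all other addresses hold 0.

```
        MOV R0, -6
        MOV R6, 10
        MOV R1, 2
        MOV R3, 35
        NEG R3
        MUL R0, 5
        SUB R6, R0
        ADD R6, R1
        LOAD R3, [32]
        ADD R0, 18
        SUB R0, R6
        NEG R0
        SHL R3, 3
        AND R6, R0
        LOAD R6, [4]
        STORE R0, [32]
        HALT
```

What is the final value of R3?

336

MOV R0, -6 → R0=-6
MOV R6, 10 → R6=10
MOV R1, 2 → R1=2
MOV R3, 35 → R3=35
NEG R3 → R3=-(35)=-35
MUL R0, 5 → R0=(-6)*5=-30
SUB R6, R0 → R6=10-(-30)=40
ADD R6, R1 → R6=40+2=42
LOAD R3, [32] → R3=M[32]=42
ADD R0, 18 → R0=(-30)+18=-12
SUB R0, R6 → R0=(-12)-42=-54
NEG R0 → R0=-(-54)=54
SHL R3, 3 → R3=42<<3=336
AND R6, R0 → R6=42&54=34
LOAD R6, [4] → R6=M[4]=33
STORE R0, [32] → M[32]=54
halt.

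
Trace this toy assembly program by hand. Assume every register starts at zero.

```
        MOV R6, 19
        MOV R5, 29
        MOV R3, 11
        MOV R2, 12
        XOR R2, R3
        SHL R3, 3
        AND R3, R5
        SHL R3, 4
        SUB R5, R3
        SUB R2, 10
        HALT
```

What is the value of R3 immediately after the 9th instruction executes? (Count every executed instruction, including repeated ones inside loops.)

R6=19
R5=29
R3=11
R2=12
R2=12^11=7
R3=11<<3=88
R3=88&29=24
R3=24<<4=384
R5=29-384=-355
After step 9: R3 = 384.

384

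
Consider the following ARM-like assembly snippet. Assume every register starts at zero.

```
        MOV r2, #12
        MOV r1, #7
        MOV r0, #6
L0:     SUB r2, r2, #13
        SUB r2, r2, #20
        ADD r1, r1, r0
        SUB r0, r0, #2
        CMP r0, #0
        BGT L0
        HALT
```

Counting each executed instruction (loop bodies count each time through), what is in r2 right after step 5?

r2=12
r1=7
r0=6
r2=12-13=-1
r2=(-1)-20=-21
After step 5: r2 = -21.

-21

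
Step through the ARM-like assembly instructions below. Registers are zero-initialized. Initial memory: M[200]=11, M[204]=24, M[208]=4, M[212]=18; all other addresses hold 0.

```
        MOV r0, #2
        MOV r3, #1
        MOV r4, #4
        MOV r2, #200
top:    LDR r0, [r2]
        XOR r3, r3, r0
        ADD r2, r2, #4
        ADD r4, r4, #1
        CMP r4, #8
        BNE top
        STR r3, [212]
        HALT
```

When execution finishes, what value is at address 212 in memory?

MOV r0, #2 → r0=2
MOV r3, #1 → r3=1
MOV r4, #4 → r4=4
MOV r2, #200 → r2=200
LDR r0, [r2] → r0=M[200]=11
XOR r3, r3, r0 → r3=1^11=10
ADD r2, r2, #4 → r2=200+4=204
ADD r4, r4, #1 → r4=4+1=5
CMP r4, #8  (cmp 5,8)
BNE top: taken
LDR r0, [r2] → r0=M[204]=24
XOR r3, r3, r0 → r3=10^24=18
ADD r2, r2, #4 → r2=204+4=208
ADD r4, r4, #1 → r4=5+1=6
CMP r4, #8  (cmp 6,8)
BNE top: taken
LDR r0, [r2] → r0=M[208]=4
XOR r3, r3, r0 → r3=18^4=22
ADD r2, r2, #4 → r2=208+4=212
ADD r4, r4, #1 → r4=6+1=7
CMP r4, #8  (cmp 7,8)
BNE top: taken
LDR r0, [r2] → r0=M[212]=18
XOR r3, r3, r0 → r3=22^18=4
ADD r2, r2, #4 → r2=212+4=216
ADD r4, r4, #1 → r4=7+1=8
CMP r4, #8  (cmp 8,8)
BNE top: not taken
STR r3, [212] → M[212]=4
halt.

4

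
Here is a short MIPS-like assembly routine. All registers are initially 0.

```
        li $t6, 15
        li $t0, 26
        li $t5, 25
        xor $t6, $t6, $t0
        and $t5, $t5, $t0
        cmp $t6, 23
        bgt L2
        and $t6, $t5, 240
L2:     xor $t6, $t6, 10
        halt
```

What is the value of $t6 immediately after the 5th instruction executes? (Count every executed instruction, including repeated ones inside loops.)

$t6=15
$t0=26
$t5=25
$t6=15^26=21
$t5=25&26=24
After step 5: $t6 = 21.

21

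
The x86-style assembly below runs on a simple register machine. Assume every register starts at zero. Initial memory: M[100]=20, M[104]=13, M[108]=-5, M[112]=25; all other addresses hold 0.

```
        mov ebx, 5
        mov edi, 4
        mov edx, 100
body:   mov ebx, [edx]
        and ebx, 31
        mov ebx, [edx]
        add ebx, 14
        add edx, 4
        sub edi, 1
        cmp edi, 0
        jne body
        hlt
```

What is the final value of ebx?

after mov ebx, 5: ebx=5
after mov edi, 4: edi=4
after mov edx, 100: edx=100
after mov ebx, [edx]: ebx=M[100]=20
after and ebx, 31: ebx=20&31=20
after mov ebx, [edx]: ebx=M[100]=20
after add ebx, 14: ebx=20+14=34
after add edx, 4: edx=100+4=104
after sub edi, 1: edi=4-1=3
cmp edi, 0  (cmp 3,0)
jne body: taken
after mov ebx, [edx]: ebx=M[104]=13
after and ebx, 31: ebx=13&31=13
after mov ebx, [edx]: ebx=M[104]=13
after add ebx, 14: ebx=13+14=27
after add edx, 4: edx=104+4=108
after sub edi, 1: edi=3-1=2
cmp edi, 0  (cmp 2,0)
jne body: taken
after mov ebx, [edx]: ebx=M[108]=-5
after and ebx, 31: ebx=(-5)&31=27
after mov ebx, [edx]: ebx=M[108]=-5
after add ebx, 14: ebx=(-5)+14=9
after add edx, 4: edx=108+4=112
after sub edi, 1: edi=2-1=1
cmp edi, 0  (cmp 1,0)
jne body: taken
after mov ebx, [edx]: ebx=M[112]=25
after and ebx, 31: ebx=25&31=25
after mov ebx, [edx]: ebx=M[112]=25
after add ebx, 14: ebx=25+14=39
after add edx, 4: edx=112+4=116
after sub edi, 1: edi=1-1=0
cmp edi, 0  (cmp 0,0)
jne body: not taken
halt.

39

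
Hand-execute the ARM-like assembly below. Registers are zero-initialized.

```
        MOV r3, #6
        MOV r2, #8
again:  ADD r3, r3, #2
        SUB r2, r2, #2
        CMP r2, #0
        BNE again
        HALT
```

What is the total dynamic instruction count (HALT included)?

19

r3=6
r2=8
r3=6+2=8
r2=8-2=6
CMP r2, #0  (cmp 6,0)
BNE again: taken
r3=8+2=10
r2=6-2=4
CMP r2, #0  (cmp 4,0)
BNE again: taken
r3=10+2=12
r2=4-2=2
CMP r2, #0  (cmp 2,0)
BNE again: taken
r3=12+2=14
r2=2-2=0
CMP r2, #0  (cmp 0,0)
BNE again: not taken
halt.
Total executed instructions: 19.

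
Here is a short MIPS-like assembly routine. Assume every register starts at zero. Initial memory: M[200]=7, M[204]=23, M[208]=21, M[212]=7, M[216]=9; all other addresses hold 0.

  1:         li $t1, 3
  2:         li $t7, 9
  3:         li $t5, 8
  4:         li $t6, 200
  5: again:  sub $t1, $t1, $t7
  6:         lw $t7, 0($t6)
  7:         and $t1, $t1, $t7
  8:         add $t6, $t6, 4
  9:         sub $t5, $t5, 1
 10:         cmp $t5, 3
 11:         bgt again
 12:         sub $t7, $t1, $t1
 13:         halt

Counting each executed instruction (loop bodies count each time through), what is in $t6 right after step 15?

208

$t1=3
$t7=9
$t5=8
$t6=200
$t1=3-9=-6
$t7=M[200]=7
$t1=(-6)&7=2
$t6=200+4=204
$t5=8-1=7
cmp $t5, 3  (cmp 7,3)
bgt again: taken
$t1=2-7=-5
$t7=M[204]=23
$t1=(-5)&23=19
$t6=204+4=208
After step 15: $t6 = 208.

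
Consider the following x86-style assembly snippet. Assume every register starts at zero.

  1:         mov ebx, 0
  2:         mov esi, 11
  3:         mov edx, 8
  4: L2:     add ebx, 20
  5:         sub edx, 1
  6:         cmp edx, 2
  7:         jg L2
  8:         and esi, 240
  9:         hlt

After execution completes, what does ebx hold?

120

ebx=0
esi=11
edx=8
ebx=0+20=20
edx=8-1=7
cmp edx, 2  (cmp 7,2)
jg L2: taken
ebx=20+20=40
edx=7-1=6
cmp edx, 2  (cmp 6,2)
jg L2: taken
ebx=40+20=60
edx=6-1=5
cmp edx, 2  (cmp 5,2)
jg L2: taken
ebx=60+20=80
edx=5-1=4
cmp edx, 2  (cmp 4,2)
jg L2: taken
ebx=80+20=100
edx=4-1=3
cmp edx, 2  (cmp 3,2)
jg L2: taken
ebx=100+20=120
edx=3-1=2
cmp edx, 2  (cmp 2,2)
jg L2: not taken
esi=11&240=0
halt.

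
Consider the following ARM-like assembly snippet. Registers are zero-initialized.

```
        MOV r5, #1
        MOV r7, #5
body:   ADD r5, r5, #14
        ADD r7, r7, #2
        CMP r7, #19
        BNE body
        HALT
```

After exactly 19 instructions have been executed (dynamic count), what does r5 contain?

MOV r5, #1 → r5=1
MOV r7, #5 → r7=5
ADD r5, r5, #14 → r5=1+14=15
ADD r7, r7, #2 → r7=5+2=7
CMP r7, #19  (cmp 7,19)
BNE body: taken
ADD r5, r5, #14 → r5=15+14=29
ADD r7, r7, #2 → r7=7+2=9
CMP r7, #19  (cmp 9,19)
BNE body: taken
ADD r5, r5, #14 → r5=29+14=43
ADD r7, r7, #2 → r7=9+2=11
CMP r7, #19  (cmp 11,19)
BNE body: taken
ADD r5, r5, #14 → r5=43+14=57
ADD r7, r7, #2 → r7=11+2=13
CMP r7, #19  (cmp 13,19)
BNE body: taken
ADD r5, r5, #14 → r5=57+14=71
After step 19: r5 = 71.

71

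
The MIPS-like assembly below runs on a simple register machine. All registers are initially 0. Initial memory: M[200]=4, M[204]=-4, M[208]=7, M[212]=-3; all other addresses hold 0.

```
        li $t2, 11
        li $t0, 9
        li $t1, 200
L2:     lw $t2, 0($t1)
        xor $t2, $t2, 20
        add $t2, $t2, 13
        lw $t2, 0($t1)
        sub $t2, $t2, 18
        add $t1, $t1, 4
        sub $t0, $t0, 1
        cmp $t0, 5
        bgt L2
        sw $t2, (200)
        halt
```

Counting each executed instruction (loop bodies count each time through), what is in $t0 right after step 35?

li $t2, 11 → $t2=11
li $t0, 9 → $t0=9
li $t1, 200 → $t1=200
lw $t2, 0($t1) → $t2=M[200]=4
xor $t2, $t2, 20 → $t2=4^20=16
add $t2, $t2, 13 → $t2=16+13=29
lw $t2, 0($t1) → $t2=M[200]=4
sub $t2, $t2, 18 → $t2=4-18=-14
add $t1, $t1, 4 → $t1=200+4=204
sub $t0, $t0, 1 → $t0=9-1=8
cmp $t0, 5  (cmp 8,5)
bgt L2: taken
lw $t2, 0($t1) → $t2=M[204]=-4
xor $t2, $t2, 20 → $t2=(-4)^20=-24
add $t2, $t2, 13 → $t2=(-24)+13=-11
lw $t2, 0($t1) → $t2=M[204]=-4
sub $t2, $t2, 18 → $t2=(-4)-18=-22
add $t1, $t1, 4 → $t1=204+4=208
sub $t0, $t0, 1 → $t0=8-1=7
cmp $t0, 5  (cmp 7,5)
bgt L2: taken
lw $t2, 0($t1) → $t2=M[208]=7
xor $t2, $t2, 20 → $t2=7^20=19
add $t2, $t2, 13 → $t2=19+13=32
lw $t2, 0($t1) → $t2=M[208]=7
sub $t2, $t2, 18 → $t2=7-18=-11
add $t1, $t1, 4 → $t1=208+4=212
sub $t0, $t0, 1 → $t0=7-1=6
cmp $t0, 5  (cmp 6,5)
bgt L2: taken
lw $t2, 0($t1) → $t2=M[212]=-3
xor $t2, $t2, 20 → $t2=(-3)^20=-23
add $t2, $t2, 13 → $t2=(-23)+13=-10
lw $t2, 0($t1) → $t2=M[212]=-3
sub $t2, $t2, 18 → $t2=(-3)-18=-21
After step 35: $t0 = 6.

6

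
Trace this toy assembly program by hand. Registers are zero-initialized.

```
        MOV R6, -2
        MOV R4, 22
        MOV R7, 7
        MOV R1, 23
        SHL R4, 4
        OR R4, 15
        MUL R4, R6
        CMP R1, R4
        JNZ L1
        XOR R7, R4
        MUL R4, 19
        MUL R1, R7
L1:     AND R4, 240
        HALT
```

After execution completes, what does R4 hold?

MOV R6, -2 → R6=-2
MOV R4, 22 → R4=22
MOV R7, 7 → R7=7
MOV R1, 23 → R1=23
SHL R4, 4 → R4=22<<4=352
OR R4, 15 → R4=352|15=367
MUL R4, R6 → R4=367*(-2)=-734
CMP R1, R4  (cmp 23,-734)
JNZ L1: taken
AND R4, 240 → R4=(-734)&240=32
halt.

32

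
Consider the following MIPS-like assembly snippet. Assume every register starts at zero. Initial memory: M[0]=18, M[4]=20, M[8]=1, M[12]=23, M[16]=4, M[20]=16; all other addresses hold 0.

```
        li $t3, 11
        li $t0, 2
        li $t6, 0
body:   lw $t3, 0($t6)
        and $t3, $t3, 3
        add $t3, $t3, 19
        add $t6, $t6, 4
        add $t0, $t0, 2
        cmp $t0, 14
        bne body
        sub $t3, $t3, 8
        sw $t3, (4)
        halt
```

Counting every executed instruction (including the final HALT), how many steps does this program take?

li $t3, 11 → $t3=11
li $t0, 2 → $t0=2
li $t6, 0 → $t6=0
lw $t3, 0($t6) → $t3=M[0]=18
and $t3, $t3, 3 → $t3=18&3=2
add $t3, $t3, 19 → $t3=2+19=21
add $t6, $t6, 4 → $t6=0+4=4
add $t0, $t0, 2 → $t0=2+2=4
cmp $t0, 14  (cmp 4,14)
bne body: taken
lw $t3, 0($t6) → $t3=M[4]=20
and $t3, $t3, 3 → $t3=20&3=0
add $t3, $t3, 19 → $t3=0+19=19
add $t6, $t6, 4 → $t6=4+4=8
add $t0, $t0, 2 → $t0=4+2=6
cmp $t0, 14  (cmp 6,14)
bne body: taken
lw $t3, 0($t6) → $t3=M[8]=1
and $t3, $t3, 3 → $t3=1&3=1
add $t3, $t3, 19 → $t3=1+19=20
add $t6, $t6, 4 → $t6=8+4=12
add $t0, $t0, 2 → $t0=6+2=8
cmp $t0, 14  (cmp 8,14)
bne body: taken
lw $t3, 0($t6) → $t3=M[12]=23
and $t3, $t3, 3 → $t3=23&3=3
add $t3, $t3, 19 → $t3=3+19=22
add $t6, $t6, 4 → $t6=12+4=16
add $t0, $t0, 2 → $t0=8+2=10
cmp $t0, 14  (cmp 10,14)
bne body: taken
lw $t3, 0($t6) → $t3=M[16]=4
and $t3, $t3, 3 → $t3=4&3=0
add $t3, $t3, 19 → $t3=0+19=19
add $t6, $t6, 4 → $t6=16+4=20
add $t0, $t0, 2 → $t0=10+2=12
cmp $t0, 14  (cmp 12,14)
bne body: taken
lw $t3, 0($t6) → $t3=M[20]=16
and $t3, $t3, 3 → $t3=16&3=0
add $t3, $t3, 19 → $t3=0+19=19
add $t6, $t6, 4 → $t6=20+4=24
add $t0, $t0, 2 → $t0=12+2=14
cmp $t0, 14  (cmp 14,14)
bne body: not taken
sub $t3, $t3, 8 → $t3=19-8=11
sw $t3, (4) → M[4]=11
halt.
Total executed instructions: 48.

48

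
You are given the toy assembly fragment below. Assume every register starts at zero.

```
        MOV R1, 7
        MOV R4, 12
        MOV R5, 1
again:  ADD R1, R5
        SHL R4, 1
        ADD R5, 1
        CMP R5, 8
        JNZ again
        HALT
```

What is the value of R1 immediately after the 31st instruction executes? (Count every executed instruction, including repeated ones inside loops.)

R1=7
R4=12
R5=1
R1=7+1=8
R4=12<<1=24
R5=1+1=2
CMP R5, 8  (cmp 2,8)
JNZ again: taken
R1=8+2=10
R4=24<<1=48
R5=2+1=3
CMP R5, 8  (cmp 3,8)
JNZ again: taken
R1=10+3=13
R4=48<<1=96
R5=3+1=4
CMP R5, 8  (cmp 4,8)
JNZ again: taken
R1=13+4=17
R4=96<<1=192
R5=4+1=5
CMP R5, 8  (cmp 5,8)
JNZ again: taken
R1=17+5=22
R4=192<<1=384
R5=5+1=6
CMP R5, 8  (cmp 6,8)
JNZ again: taken
R1=22+6=28
R4=384<<1=768
R5=6+1=7
After step 31: R1 = 28.

28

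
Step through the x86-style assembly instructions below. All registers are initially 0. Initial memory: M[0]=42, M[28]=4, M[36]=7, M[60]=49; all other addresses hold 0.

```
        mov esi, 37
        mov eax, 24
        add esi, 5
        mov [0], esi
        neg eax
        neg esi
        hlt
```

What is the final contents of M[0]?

42

after mov esi, 37: esi=37
after mov eax, 24: eax=24
after add esi, 5: esi=37+5=42
mov [0], esi → M[0]=42
after neg eax: eax=-(24)=-24
after neg esi: esi=-(42)=-42
halt.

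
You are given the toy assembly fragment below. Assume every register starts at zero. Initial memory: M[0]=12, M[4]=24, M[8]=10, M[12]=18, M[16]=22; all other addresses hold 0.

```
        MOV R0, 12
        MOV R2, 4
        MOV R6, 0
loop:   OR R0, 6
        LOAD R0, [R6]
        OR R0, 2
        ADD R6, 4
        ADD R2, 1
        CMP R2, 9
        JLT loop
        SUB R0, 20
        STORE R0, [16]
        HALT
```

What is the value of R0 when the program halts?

2

after MOV R0, 12: R0=12
after MOV R2, 4: R2=4
after MOV R6, 0: R6=0
after OR R0, 6: R0=12|6=14
after LOAD R0, [R6]: R0=M[0]=12
after OR R0, 2: R0=12|2=14
after ADD R6, 4: R6=0+4=4
after ADD R2, 1: R2=4+1=5
CMP R2, 9  (cmp 5,9)
JLT loop: taken
after OR R0, 6: R0=14|6=14
after LOAD R0, [R6]: R0=M[4]=24
after OR R0, 2: R0=24|2=26
after ADD R6, 4: R6=4+4=8
after ADD R2, 1: R2=5+1=6
CMP R2, 9  (cmp 6,9)
JLT loop: taken
after OR R0, 6: R0=26|6=30
after LOAD R0, [R6]: R0=M[8]=10
after OR R0, 2: R0=10|2=10
after ADD R6, 4: R6=8+4=12
after ADD R2, 1: R2=6+1=7
CMP R2, 9  (cmp 7,9)
JLT loop: taken
after OR R0, 6: R0=10|6=14
after LOAD R0, [R6]: R0=M[12]=18
after OR R0, 2: R0=18|2=18
after ADD R6, 4: R6=12+4=16
after ADD R2, 1: R2=7+1=8
CMP R2, 9  (cmp 8,9)
JLT loop: taken
after OR R0, 6: R0=18|6=22
after LOAD R0, [R6]: R0=M[16]=22
after OR R0, 2: R0=22|2=22
after ADD R6, 4: R6=16+4=20
after ADD R2, 1: R2=8+1=9
CMP R2, 9  (cmp 9,9)
JLT loop: not taken
after SUB R0, 20: R0=22-20=2
STORE R0, [16] → M[16]=2
halt.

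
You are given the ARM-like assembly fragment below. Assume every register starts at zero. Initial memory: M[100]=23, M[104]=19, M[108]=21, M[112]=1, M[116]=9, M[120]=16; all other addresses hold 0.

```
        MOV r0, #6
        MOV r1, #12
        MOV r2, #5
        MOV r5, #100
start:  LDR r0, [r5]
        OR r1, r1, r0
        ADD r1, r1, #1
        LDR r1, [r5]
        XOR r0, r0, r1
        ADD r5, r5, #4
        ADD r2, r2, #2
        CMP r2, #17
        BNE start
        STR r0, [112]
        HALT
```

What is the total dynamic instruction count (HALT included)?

MOV r0, #6 → r0=6
MOV r1, #12 → r1=12
MOV r2, #5 → r2=5
MOV r5, #100 → r5=100
LDR r0, [r5] → r0=M[100]=23
OR r1, r1, r0 → r1=12|23=31
ADD r1, r1, #1 → r1=31+1=32
LDR r1, [r5] → r1=M[100]=23
XOR r0, r0, r1 → r0=23^23=0
ADD r5, r5, #4 → r5=100+4=104
ADD r2, r2, #2 → r2=5+2=7
CMP r2, #17  (cmp 7,17)
BNE start: taken
LDR r0, [r5] → r0=M[104]=19
OR r1, r1, r0 → r1=23|19=23
ADD r1, r1, #1 → r1=23+1=24
LDR r1, [r5] → r1=M[104]=19
XOR r0, r0, r1 → r0=19^19=0
ADD r5, r5, #4 → r5=104+4=108
ADD r2, r2, #2 → r2=7+2=9
CMP r2, #17  (cmp 9,17)
BNE start: taken
LDR r0, [r5] → r0=M[108]=21
OR r1, r1, r0 → r1=19|21=23
ADD r1, r1, #1 → r1=23+1=24
LDR r1, [r5] → r1=M[108]=21
XOR r0, r0, r1 → r0=21^21=0
ADD r5, r5, #4 → r5=108+4=112
ADD r2, r2, #2 → r2=9+2=11
CMP r2, #17  (cmp 11,17)
BNE start: taken
LDR r0, [r5] → r0=M[112]=1
OR r1, r1, r0 → r1=21|1=21
ADD r1, r1, #1 → r1=21+1=22
LDR r1, [r5] → r1=M[112]=1
XOR r0, r0, r1 → r0=1^1=0
ADD r5, r5, #4 → r5=112+4=116
ADD r2, r2, #2 → r2=11+2=13
CMP r2, #17  (cmp 13,17)
BNE start: taken
LDR r0, [r5] → r0=M[116]=9
OR r1, r1, r0 → r1=1|9=9
ADD r1, r1, #1 → r1=9+1=10
LDR r1, [r5] → r1=M[116]=9
XOR r0, r0, r1 → r0=9^9=0
ADD r5, r5, #4 → r5=116+4=120
ADD r2, r2, #2 → r2=13+2=15
CMP r2, #17  (cmp 15,17)
BNE start: taken
LDR r0, [r5] → r0=M[120]=16
OR r1, r1, r0 → r1=9|16=25
ADD r1, r1, #1 → r1=25+1=26
LDR r1, [r5] → r1=M[120]=16
XOR r0, r0, r1 → r0=16^16=0
ADD r5, r5, #4 → r5=120+4=124
ADD r2, r2, #2 → r2=15+2=17
CMP r2, #17  (cmp 17,17)
BNE start: not taken
STR r0, [112] → M[112]=0
halt.
Total executed instructions: 60.

60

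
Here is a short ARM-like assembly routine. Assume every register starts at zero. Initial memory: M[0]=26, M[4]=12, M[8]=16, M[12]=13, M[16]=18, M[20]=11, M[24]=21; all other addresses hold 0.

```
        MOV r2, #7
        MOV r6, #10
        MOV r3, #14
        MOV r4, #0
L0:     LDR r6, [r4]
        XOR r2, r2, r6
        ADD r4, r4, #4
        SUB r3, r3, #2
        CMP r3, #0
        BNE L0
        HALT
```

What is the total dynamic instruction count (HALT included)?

after MOV r2, #7: r2=7
after MOV r6, #10: r6=10
after MOV r3, #14: r3=14
after MOV r4, #0: r4=0
after LDR r6, [r4]: r6=M[0]=26
after XOR r2, r2, r6: r2=7^26=29
after ADD r4, r4, #4: r4=0+4=4
after SUB r3, r3, #2: r3=14-2=12
CMP r3, #0  (cmp 12,0)
BNE L0: taken
after LDR r6, [r4]: r6=M[4]=12
after XOR r2, r2, r6: r2=29^12=17
after ADD r4, r4, #4: r4=4+4=8
after SUB r3, r3, #2: r3=12-2=10
CMP r3, #0  (cmp 10,0)
BNE L0: taken
after LDR r6, [r4]: r6=M[8]=16
after XOR r2, r2, r6: r2=17^16=1
after ADD r4, r4, #4: r4=8+4=12
after SUB r3, r3, #2: r3=10-2=8
CMP r3, #0  (cmp 8,0)
BNE L0: taken
after LDR r6, [r4]: r6=M[12]=13
after XOR r2, r2, r6: r2=1^13=12
after ADD r4, r4, #4: r4=12+4=16
after SUB r3, r3, #2: r3=8-2=6
CMP r3, #0  (cmp 6,0)
BNE L0: taken
after LDR r6, [r4]: r6=M[16]=18
after XOR r2, r2, r6: r2=12^18=30
after ADD r4, r4, #4: r4=16+4=20
after SUB r3, r3, #2: r3=6-2=4
CMP r3, #0  (cmp 4,0)
BNE L0: taken
after LDR r6, [r4]: r6=M[20]=11
after XOR r2, r2, r6: r2=30^11=21
after ADD r4, r4, #4: r4=20+4=24
after SUB r3, r3, #2: r3=4-2=2
CMP r3, #0  (cmp 2,0)
BNE L0: taken
after LDR r6, [r4]: r6=M[24]=21
after XOR r2, r2, r6: r2=21^21=0
after ADD r4, r4, #4: r4=24+4=28
after SUB r3, r3, #2: r3=2-2=0
CMP r3, #0  (cmp 0,0)
BNE L0: not taken
halt.
Total executed instructions: 47.

47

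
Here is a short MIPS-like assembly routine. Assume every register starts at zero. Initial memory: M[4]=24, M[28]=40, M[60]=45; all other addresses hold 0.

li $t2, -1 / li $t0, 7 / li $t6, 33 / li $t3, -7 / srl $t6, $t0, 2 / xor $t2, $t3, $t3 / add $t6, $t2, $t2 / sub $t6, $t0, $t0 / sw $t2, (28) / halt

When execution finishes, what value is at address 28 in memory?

li $t2, -1 → $t2=-1
li $t0, 7 → $t0=7
li $t6, 33 → $t6=33
li $t3, -7 → $t3=-7
srl $t6, $t0, 2 → $t6=7>>2=1
xor $t2, $t3, $t3 → $t2=(-7)^(-7)=0
add $t6, $t2, $t2 → $t6=0+0=0
sub $t6, $t0, $t0 → $t6=7-7=0
sw $t2, (28) → M[28]=0
halt.

0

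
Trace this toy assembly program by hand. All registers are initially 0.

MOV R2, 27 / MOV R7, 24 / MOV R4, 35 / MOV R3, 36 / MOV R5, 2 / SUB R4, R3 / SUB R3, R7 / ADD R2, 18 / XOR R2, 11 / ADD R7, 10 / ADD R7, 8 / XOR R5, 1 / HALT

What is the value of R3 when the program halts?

R2=27
R7=24
R4=35
R3=36
R5=2
R4=35-36=-1
R3=36-24=12
R2=27+18=45
R2=45^11=38
R7=24+10=34
R7=34+8=42
R5=2^1=3
halt.

12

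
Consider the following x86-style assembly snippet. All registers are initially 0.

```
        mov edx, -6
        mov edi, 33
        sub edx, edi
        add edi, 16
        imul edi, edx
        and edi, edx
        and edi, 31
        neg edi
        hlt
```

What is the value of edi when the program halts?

after mov edx, -6: edx=-6
after mov edi, 33: edi=33
after sub edx, edi: edx=(-6)-33=-39
after add edi, 16: edi=33+16=49
after imul edi, edx: edi=49*(-39)=-1911
after and edi, edx: edi=(-1911)&(-39)=-1911
after and edi, 31: edi=(-1911)&31=9
after neg edi: edi=-(9)=-9
halt.

-9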